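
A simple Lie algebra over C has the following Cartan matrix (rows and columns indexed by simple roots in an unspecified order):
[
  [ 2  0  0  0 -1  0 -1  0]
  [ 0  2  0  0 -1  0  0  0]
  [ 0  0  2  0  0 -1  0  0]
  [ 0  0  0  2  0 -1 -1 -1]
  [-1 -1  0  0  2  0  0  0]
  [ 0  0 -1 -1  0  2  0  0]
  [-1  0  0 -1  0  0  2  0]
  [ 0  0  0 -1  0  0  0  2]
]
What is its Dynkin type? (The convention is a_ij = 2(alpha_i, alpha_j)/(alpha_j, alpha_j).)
E_8

The matrix has rank 8 with 2's on the diagonal. Reading the off-diagonal entries as Dynkin edges (a single edge where a_ij = a_ji = -1; a double or triple edge where a_ij * a_ji = 2 or 3), the diagram is a chain of 7 nodes with one extra node attached to the third node from one end (E_8). One simple-root ordering that puts it in standard form is (alpha_3, alpha_8, alpha_6, alpha_4, alpha_7, alpha_1, alpha_5, alpha_2). So the algebra is type E_8.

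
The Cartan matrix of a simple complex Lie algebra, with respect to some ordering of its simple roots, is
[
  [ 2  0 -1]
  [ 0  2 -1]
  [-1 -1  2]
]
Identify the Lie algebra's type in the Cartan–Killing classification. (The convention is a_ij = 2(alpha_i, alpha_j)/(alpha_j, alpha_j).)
The matrix has rank 3 with 2's on the diagonal. Reading the off-diagonal entries as Dynkin edges (a single edge where a_ij = a_ji = -1; a double or triple edge where a_ij * a_ji = 2 or 3), the diagram is a chain of 3 nodes with single edges (A_3). One simple-root ordering that puts it in standard form is (alpha_1, alpha_3, alpha_2). So the algebra is type A_3, i.e. sl(4).

A3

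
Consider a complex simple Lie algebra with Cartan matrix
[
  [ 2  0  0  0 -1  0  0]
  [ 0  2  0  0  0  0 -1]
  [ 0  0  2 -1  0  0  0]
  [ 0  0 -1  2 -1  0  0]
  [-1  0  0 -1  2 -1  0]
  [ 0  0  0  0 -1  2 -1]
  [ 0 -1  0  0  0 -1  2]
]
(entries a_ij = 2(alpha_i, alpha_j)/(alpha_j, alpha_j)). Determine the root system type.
The matrix has rank 7 with 2's on the diagonal. Reading the off-diagonal entries as Dynkin edges (a single edge where a_ij = a_ji = -1; a double or triple edge where a_ij * a_ji = 2 or 3), the diagram is a chain of 6 nodes with one extra node attached to the third node from one end (E_7). One simple-root ordering that puts it in standard form is (alpha_3, alpha_1, alpha_4, alpha_5, alpha_6, alpha_7, alpha_2). So the algebra is type E_7.

E7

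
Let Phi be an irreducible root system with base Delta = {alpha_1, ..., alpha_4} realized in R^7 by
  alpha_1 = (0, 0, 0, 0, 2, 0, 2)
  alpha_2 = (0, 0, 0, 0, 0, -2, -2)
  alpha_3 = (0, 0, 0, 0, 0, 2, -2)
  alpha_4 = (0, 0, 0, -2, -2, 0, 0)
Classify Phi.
Compute the Cartan integers a_ij = 2(alpha_i, alpha_j)/(alpha_j, alpha_j); the resulting 4x4 Cartan matrix is
[[2, -1, -1, -1], [-1, 2, 0, 0], [-1, 0, 2, 0], [-1, 0, 0, 2]].
All simple roots have the same length, so the diagram is simply laced. The associated Dynkin diagram is a chain of 2 nodes with a fork of two nodes at one end (D_4), so the type is D_4 (the algebra so(8)).

D4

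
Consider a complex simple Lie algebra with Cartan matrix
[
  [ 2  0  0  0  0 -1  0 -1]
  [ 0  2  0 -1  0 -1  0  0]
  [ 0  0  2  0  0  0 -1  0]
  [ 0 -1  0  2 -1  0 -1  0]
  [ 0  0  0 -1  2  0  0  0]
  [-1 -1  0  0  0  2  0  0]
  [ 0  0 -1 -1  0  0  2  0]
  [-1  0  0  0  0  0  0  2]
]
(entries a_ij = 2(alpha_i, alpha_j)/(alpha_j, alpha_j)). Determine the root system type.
E_8

The matrix has rank 8 with 2's on the diagonal. Reading the off-diagonal entries as Dynkin edges (a single edge where a_ij = a_ji = -1; a double or triple edge where a_ij * a_ji = 2 or 3), the diagram is a chain of 7 nodes with one extra node attached to the third node from one end (E_8). One simple-root ordering that puts it in standard form is (alpha_3, alpha_5, alpha_7, alpha_4, alpha_2, alpha_6, alpha_1, alpha_8). So the algebra is type E_8.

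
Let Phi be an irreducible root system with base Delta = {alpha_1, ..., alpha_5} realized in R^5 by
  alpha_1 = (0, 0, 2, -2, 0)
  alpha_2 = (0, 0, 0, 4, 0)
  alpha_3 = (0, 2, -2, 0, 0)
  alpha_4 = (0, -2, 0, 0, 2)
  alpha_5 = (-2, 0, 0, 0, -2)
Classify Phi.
Compute the Cartan integers a_ij = 2(alpha_i, alpha_j)/(alpha_j, alpha_j); the resulting 5x5 Cartan matrix is
[[2, -1, -1, 0, 0], [-2, 2, 0, 0, 0], [-1, 0, 2, -1, 0], [0, 0, -1, 2, -1], [0, 0, 0, -1, 2]].
The roots have two lengths (squared-length ratio 2:1); the short ones are alpha_{1,3,4,5}. The associated Dynkin diagram is a chain of 5 nodes with a double edge at one end; the terminal node there is the unique long simple root (C_5), so the type is C_5 (the algebra sp(10)).

C_5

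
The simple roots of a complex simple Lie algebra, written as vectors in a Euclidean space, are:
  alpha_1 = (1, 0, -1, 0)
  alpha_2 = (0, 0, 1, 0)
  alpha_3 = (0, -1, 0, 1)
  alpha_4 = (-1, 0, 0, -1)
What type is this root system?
B_4

Compute the Cartan integers a_ij = 2(alpha_i, alpha_j)/(alpha_j, alpha_j); the resulting 4x4 Cartan matrix is
[[2, -2, 0, -1], [-1, 2, 0, 0], [0, 0, 2, -1], [-1, 0, -1, 2]].
The roots have two lengths (squared-length ratio 2:1); the short ones are alpha_{2}. The associated Dynkin diagram is a chain of 4 nodes with a double edge at one end; the terminal node there is the unique short simple root (B_4), so the type is B_4 (the algebra so(9)).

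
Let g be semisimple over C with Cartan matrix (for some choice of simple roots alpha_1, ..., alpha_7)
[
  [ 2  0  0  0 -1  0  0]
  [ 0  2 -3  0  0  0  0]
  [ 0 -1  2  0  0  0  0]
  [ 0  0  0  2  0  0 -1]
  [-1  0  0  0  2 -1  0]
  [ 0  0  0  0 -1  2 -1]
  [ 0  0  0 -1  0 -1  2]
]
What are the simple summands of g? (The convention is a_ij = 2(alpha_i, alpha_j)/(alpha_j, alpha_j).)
The diagram associated to this matrix has two connected components: the simple roots {alpha_1, alpha_4, alpha_5, alpha_6, alpha_7} form a chain of 5 nodes with single edges (A_5), and {alpha_2, alpha_3} form two nodes joined by a triple edge (G_2). A semisimple Lie algebra decomposes uniquely as the direct sum of simple ideals, one per connected component of its Dynkin diagram, so g ≅ A_5 ⊕ G_2 (dimension 35 + 14 = 49).

A_5 (sl(6)) + G_2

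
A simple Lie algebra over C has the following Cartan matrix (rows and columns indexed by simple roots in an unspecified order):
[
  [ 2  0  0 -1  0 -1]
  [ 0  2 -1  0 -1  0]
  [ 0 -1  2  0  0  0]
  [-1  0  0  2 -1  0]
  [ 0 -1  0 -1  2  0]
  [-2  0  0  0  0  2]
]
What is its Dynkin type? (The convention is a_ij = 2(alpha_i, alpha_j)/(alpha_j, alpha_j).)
The matrix has rank 6 with 2's on the diagonal. Reading the off-diagonal entries as Dynkin edges (a single edge where a_ij = a_ji = -1; a double or triple edge where a_ij * a_ji = 2 or 3), the diagram is a chain of 6 nodes with a double edge at one end; the terminal node there is the unique long simple root (C_6). One simple-root ordering that puts it in standard form is (alpha_3, alpha_2, alpha_5, alpha_4, alpha_1, alpha_6). So the algebra is type C_6, i.e. sp(12).

C_6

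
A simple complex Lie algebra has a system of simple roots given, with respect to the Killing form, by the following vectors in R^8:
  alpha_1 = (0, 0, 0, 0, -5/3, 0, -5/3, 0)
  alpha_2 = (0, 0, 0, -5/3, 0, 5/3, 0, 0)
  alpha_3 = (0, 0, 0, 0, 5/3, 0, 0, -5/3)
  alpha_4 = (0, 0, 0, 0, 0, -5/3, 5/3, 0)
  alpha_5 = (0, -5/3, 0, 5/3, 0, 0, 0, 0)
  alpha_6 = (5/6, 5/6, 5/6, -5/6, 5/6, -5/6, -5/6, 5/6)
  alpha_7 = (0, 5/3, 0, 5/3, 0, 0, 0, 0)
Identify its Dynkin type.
Compute the Cartan integers a_ij = 2(alpha_i, alpha_j)/(alpha_j, alpha_j); the resulting 7x7 Cartan matrix is
[[2, 0, -1, -1, 0, 0, 0], [0, 2, 0, -1, -1, 0, -1], [-1, 0, 2, 0, 0, 0, 0], [-1, -1, 0, 2, 0, 0, 0], [0, -1, 0, 0, 2, -1, 0], [0, 0, 0, 0, -1, 2, 0], [0, -1, 0, 0, 0, 0, 2]].
All simple roots have the same length, so the diagram is simply laced. The associated Dynkin diagram is a chain of 6 nodes with one extra node attached to the third node from one end (E_7), so the type is E_7.

type E_7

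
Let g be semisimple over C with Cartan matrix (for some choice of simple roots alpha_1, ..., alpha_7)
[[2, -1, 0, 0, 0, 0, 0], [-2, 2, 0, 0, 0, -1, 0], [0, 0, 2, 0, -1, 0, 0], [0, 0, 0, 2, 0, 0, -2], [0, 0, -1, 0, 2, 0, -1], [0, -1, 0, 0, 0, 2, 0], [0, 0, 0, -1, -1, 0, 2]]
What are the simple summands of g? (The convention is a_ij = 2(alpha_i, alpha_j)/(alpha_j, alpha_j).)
The diagram associated to this matrix has two connected components: the simple roots {alpha_1, alpha_2, alpha_6} form a chain of 3 nodes with a double edge at one end; the terminal node there is the unique short simple root (B_3), and {alpha_3, alpha_4, alpha_5, alpha_7} form a chain of 4 nodes with a double edge at one end; the terminal node there is the unique long simple root (C_4). A semisimple Lie algebra decomposes uniquely as the direct sum of simple ideals, one per connected component of its Dynkin diagram, so g ≅ B_3 ⊕ C_4 (dimension 21 + 36 = 57).

type B_3 ⊕ type C_4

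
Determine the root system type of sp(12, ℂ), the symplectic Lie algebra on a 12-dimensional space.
C6

This is sp(12), which has dimension 12(12+1)/2 = 78 and rank 12/2 = 6. In the classification of classical Lie algebras, the symplectic algebra sp(2n) has type C_n; here n = 6, so the Dynkin diagram is a chain of 6 nodes with a double edge at one end; the terminal node there is the unique long simple root (C_6). Hence the type is C_6.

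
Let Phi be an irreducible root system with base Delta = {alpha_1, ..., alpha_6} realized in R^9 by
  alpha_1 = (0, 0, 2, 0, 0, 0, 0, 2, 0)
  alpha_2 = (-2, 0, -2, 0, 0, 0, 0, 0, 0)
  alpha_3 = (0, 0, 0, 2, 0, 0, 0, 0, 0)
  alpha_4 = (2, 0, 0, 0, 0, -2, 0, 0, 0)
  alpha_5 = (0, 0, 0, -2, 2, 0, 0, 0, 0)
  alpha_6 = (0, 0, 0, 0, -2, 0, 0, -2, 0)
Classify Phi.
Compute the Cartan integers a_ij = 2(alpha_i, alpha_j)/(alpha_j, alpha_j); the resulting 6x6 Cartan matrix is
[[2, -1, 0, 0, 0, -1], [-1, 2, 0, -1, 0, 0], [0, 0, 2, 0, -1, 0], [0, -1, 0, 2, 0, 0], [0, 0, -2, 0, 2, -1], [-1, 0, 0, 0, -1, 2]].
The roots have two lengths (squared-length ratio 2:1); the short ones are alpha_{3}. The associated Dynkin diagram is a chain of 6 nodes with a double edge at one end; the terminal node there is the unique short simple root (B_6), so the type is B_6 (the algebra so(13)).

B6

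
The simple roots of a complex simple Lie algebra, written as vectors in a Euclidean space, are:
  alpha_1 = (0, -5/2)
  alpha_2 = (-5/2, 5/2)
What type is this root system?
type B_2

Compute the Cartan integers a_ij = 2(alpha_i, alpha_j)/(alpha_j, alpha_j); the resulting 2x2 Cartan matrix is
[[2, -1], [-2, 2]].
The roots have two lengths (squared-length ratio 2:1); the short ones are alpha_{1}. The associated Dynkin diagram is a chain of 2 nodes with a double edge at one end; the terminal node there is the unique short simple root (B_2), so the type is B_2 (the algebra so(5)).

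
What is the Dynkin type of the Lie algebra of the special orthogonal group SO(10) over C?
This is so(10) with 10 even, which has dimension 10(10-1)/2 = 45 and rank 10/2 = 5. In the classification of classical Lie algebras, the orthogonal algebra so(2n) in an even number of variables has type D_n; here n = 5, so the Dynkin diagram is a chain of 3 nodes with a fork of two nodes at one end (D_5). Hence the type is D_5.

type D_5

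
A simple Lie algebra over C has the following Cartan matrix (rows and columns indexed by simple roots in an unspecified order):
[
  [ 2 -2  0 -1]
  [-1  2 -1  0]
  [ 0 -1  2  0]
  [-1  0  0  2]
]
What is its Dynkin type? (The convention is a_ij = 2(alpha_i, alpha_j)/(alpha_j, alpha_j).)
The matrix has rank 4 with 2's on the diagonal. Reading the off-diagonal entries as Dynkin edges (a single edge where a_ij = a_ji = -1; a double or triple edge where a_ij * a_ji = 2 or 3), the diagram is a chain of 4 nodes with a double edge between the middle two (F_4). One simple-root ordering that puts it in standard form is (alpha_4, alpha_1, alpha_2, alpha_3). So the algebra is type F_4.

F_4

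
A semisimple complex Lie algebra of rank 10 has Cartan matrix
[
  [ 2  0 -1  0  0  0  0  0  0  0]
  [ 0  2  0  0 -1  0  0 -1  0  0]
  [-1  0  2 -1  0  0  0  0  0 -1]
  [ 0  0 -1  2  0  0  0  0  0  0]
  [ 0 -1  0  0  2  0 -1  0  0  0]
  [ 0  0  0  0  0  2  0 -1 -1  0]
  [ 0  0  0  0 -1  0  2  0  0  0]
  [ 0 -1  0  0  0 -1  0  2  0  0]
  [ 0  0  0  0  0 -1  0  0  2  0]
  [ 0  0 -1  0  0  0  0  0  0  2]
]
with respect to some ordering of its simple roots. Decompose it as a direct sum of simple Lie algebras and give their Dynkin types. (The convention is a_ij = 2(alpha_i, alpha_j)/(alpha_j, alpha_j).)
type A_6 ⊕ type D_4

The diagram associated to this matrix has two connected components: the simple roots {alpha_2, alpha_5, alpha_6, alpha_7, alpha_8, alpha_9} form a chain of 6 nodes with single edges (A_6), and {alpha_1, alpha_3, alpha_4, alpha_10} form a chain of 2 nodes with a fork of two nodes at one end (D_4). A semisimple Lie algebra decomposes uniquely as the direct sum of simple ideals, one per connected component of its Dynkin diagram, so g ≅ A_6 ⊕ D_4 (dimension 48 + 28 = 76).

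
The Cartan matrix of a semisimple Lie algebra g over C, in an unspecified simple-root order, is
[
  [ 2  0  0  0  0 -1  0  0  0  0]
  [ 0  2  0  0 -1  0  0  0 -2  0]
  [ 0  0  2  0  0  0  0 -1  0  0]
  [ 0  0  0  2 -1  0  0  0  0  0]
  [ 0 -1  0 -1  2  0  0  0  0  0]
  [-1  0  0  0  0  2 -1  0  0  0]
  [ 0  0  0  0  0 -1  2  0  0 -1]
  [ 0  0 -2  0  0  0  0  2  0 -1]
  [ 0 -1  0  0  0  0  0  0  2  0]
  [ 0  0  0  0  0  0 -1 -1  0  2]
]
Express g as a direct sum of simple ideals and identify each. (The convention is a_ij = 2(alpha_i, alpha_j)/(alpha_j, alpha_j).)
The diagram associated to this matrix has two connected components: the simple roots {alpha_2, alpha_4, alpha_5, alpha_9} form a chain of 4 nodes with a double edge at one end; the terminal node there is the unique short simple root (B_4), and {alpha_1, alpha_3, alpha_6, alpha_7, alpha_8, alpha_10} form a chain of 6 nodes with a double edge at one end; the terminal node there is the unique short simple root (B_6). A semisimple Lie algebra decomposes uniquely as the direct sum of simple ideals, one per connected component of its Dynkin diagram, so g ≅ B_4 ⊕ B_6 (dimension 36 + 78 = 114).

B_4 + B_6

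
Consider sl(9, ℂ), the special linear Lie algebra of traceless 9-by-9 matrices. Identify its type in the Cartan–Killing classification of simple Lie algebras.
A_8

This is sl(9), which has dimension 9^2 - 1 = 80 and rank 9 - 1 = 8 (a Cartan subalgebra is the diagonal traceless matrices). In the classification of classical Lie algebras, the special linear algebra sl(n+1) has type A_n; here n = 8, so the Dynkin diagram is a chain of 8 nodes with single edges (A_8). Hence the type is A_8.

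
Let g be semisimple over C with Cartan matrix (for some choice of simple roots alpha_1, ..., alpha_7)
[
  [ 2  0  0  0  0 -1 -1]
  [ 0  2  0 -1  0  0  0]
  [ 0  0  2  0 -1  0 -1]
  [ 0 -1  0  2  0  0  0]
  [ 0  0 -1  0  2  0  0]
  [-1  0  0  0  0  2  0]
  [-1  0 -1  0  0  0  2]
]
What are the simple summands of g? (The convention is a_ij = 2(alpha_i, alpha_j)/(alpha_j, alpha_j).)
A_2 (sl(3)) ⊕ A_5 (sl(6))

The diagram associated to this matrix has two connected components: the simple roots {alpha_2, alpha_4} form a chain of 2 nodes with single edges (A_2), and {alpha_1, alpha_3, alpha_5, alpha_6, alpha_7} form a chain of 5 nodes with single edges (A_5). A semisimple Lie algebra decomposes uniquely as the direct sum of simple ideals, one per connected component of its Dynkin diagram, so g ≅ A_2 ⊕ A_5 (dimension 8 + 35 = 43).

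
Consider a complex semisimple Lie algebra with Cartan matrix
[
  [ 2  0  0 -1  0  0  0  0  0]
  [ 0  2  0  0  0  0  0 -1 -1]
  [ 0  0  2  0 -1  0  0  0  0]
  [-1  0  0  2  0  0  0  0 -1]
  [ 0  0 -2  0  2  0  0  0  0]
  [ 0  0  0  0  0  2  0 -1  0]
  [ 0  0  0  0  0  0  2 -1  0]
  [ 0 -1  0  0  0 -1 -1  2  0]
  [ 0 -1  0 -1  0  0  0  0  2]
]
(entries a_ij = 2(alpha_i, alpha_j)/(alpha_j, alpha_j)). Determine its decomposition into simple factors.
B2 ⊕ D7

The diagram associated to this matrix has two connected components: the simple roots {alpha_3, alpha_5} form a chain of 2 nodes with a double edge at one end; the terminal node there is the unique short simple root (B_2), and {alpha_1, alpha_2, alpha_4, alpha_6, alpha_7, alpha_8, alpha_9} form a chain of 5 nodes with a fork of two nodes at one end (D_7). A semisimple Lie algebra decomposes uniquely as the direct sum of simple ideals, one per connected component of its Dynkin diagram, so g ≅ B_2 ⊕ D_7 (dimension 10 + 91 = 101).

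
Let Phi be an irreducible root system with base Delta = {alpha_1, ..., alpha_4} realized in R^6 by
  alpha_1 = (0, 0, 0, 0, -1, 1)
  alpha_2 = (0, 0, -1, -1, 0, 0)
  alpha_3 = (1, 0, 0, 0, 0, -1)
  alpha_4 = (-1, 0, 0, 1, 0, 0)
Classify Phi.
A_4 (sl(5))

Compute the Cartan integers a_ij = 2(alpha_i, alpha_j)/(alpha_j, alpha_j); the resulting 4x4 Cartan matrix is
[[2, 0, -1, 0], [0, 2, 0, -1], [-1, 0, 2, -1], [0, -1, -1, 2]].
All simple roots have the same length, so the diagram is simply laced. The associated Dynkin diagram is a chain of 4 nodes with single edges (A_4), so the type is A_4 (the algebra sl(5)).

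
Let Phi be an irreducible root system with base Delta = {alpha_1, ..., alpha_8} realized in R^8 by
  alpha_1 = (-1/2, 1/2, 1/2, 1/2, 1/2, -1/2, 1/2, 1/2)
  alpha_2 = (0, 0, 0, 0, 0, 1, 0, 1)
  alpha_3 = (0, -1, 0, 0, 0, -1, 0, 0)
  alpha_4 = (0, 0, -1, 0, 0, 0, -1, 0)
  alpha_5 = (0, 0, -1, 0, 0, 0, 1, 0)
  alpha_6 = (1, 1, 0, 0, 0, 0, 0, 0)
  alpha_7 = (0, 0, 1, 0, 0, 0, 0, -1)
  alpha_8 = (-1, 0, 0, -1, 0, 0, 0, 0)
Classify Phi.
Compute the Cartan integers a_ij = 2(alpha_i, alpha_j)/(alpha_j, alpha_j); the resulting 8x8 Cartan matrix is
[[2, 0, 0, -1, 0, 0, 0, 0], [0, 2, -1, 0, 0, 0, -1, 0], [0, -1, 2, 0, 0, -1, 0, 0], [-1, 0, 0, 2, 0, 0, -1, 0], [0, 0, 0, 0, 2, 0, -1, 0], [0, 0, -1, 0, 0, 2, 0, -1], [0, -1, 0, -1, -1, 0, 2, 0], [0, 0, 0, 0, 0, -1, 0, 2]].
All simple roots have the same length, so the diagram is simply laced. The associated Dynkin diagram is a chain of 7 nodes with one extra node attached to the third node from one end (E_8), so the type is E_8.

E8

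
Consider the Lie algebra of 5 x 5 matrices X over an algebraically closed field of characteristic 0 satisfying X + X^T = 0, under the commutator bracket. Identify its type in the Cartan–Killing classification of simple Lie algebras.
This is so(5) with 5 odd, which has dimension 5(5-1)/2 = 10 and rank (5-1)/2 = 2. In the classification of classical Lie algebras, the orthogonal algebra so(2n+1) in an odd number of variables has type B_n; here n = 2, so the Dynkin diagram is a chain of 2 nodes with a double edge at one end; the terminal node there is the unique short simple root (B_2). Hence the type is B_2.

B_2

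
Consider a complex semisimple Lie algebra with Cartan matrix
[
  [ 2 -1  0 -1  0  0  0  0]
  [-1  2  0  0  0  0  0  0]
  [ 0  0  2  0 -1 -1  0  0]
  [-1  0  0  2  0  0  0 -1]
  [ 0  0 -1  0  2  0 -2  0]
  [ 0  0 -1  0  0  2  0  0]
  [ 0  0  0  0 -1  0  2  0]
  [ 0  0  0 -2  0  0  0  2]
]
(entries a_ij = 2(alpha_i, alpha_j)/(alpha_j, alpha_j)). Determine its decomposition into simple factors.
The diagram associated to this matrix has two connected components: the simple roots {alpha_3, alpha_5, alpha_6, alpha_7} form a chain of 4 nodes with a double edge at one end; the terminal node there is the unique short simple root (B_4), and {alpha_1, alpha_2, alpha_4, alpha_8} form a chain of 4 nodes with a double edge at one end; the terminal node there is the unique long simple root (C_4). A semisimple Lie algebra decomposes uniquely as the direct sum of simple ideals, one per connected component of its Dynkin diagram, so g ≅ B_4 ⊕ C_4 (dimension 36 + 36 = 72).

B_4 ⊕ C_4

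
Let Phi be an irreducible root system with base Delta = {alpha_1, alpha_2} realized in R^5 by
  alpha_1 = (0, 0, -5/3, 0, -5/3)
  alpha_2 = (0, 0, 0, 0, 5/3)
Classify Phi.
B_2

Compute the Cartan integers a_ij = 2(alpha_i, alpha_j)/(alpha_j, alpha_j); the resulting 2x2 Cartan matrix is
[[2, -2], [-1, 2]].
The roots have two lengths (squared-length ratio 2:1); the short ones are alpha_{2}. The associated Dynkin diagram is a chain of 2 nodes with a double edge at one end; the terminal node there is the unique short simple root (B_2), so the type is B_2 (the algebra so(5)).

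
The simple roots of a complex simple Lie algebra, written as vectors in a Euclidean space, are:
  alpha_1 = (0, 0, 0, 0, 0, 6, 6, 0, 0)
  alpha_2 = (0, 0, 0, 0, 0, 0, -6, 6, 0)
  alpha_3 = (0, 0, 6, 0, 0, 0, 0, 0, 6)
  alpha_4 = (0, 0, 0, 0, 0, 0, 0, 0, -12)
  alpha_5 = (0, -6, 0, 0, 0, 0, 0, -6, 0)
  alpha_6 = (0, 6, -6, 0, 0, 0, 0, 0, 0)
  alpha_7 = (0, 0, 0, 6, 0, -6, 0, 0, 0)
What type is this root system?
Compute the Cartan integers a_ij = 2(alpha_i, alpha_j)/(alpha_j, alpha_j); the resulting 7x7 Cartan matrix is
[[2, -1, 0, 0, 0, 0, -1], [-1, 2, 0, 0, -1, 0, 0], [0, 0, 2, -1, 0, -1, 0], [0, 0, -2, 2, 0, 0, 0], [0, -1, 0, 0, 2, -1, 0], [0, 0, -1, 0, -1, 2, 0], [-1, 0, 0, 0, 0, 0, 2]].
The roots have two lengths (squared-length ratio 2:1); the short ones are alpha_{1,2,3,5,6,7}. The associated Dynkin diagram is a chain of 7 nodes with a double edge at one end; the terminal node there is the unique long simple root (C_7), so the type is C_7 (the algebra sp(14)).

C7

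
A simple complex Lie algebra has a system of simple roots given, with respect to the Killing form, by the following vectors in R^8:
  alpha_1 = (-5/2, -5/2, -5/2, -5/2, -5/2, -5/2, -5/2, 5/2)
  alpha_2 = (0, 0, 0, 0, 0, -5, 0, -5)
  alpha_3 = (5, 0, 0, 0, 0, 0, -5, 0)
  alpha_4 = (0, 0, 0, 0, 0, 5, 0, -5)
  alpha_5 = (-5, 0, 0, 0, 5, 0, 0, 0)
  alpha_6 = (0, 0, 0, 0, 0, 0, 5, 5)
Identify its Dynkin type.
E6

Compute the Cartan integers a_ij = 2(alpha_i, alpha_j)/(alpha_j, alpha_j); the resulting 6x6 Cartan matrix is
[[2, 0, 0, -1, 0, 0], [0, 2, 0, 0, 0, -1], [0, 0, 2, 0, -1, -1], [-1, 0, 0, 2, 0, -1], [0, 0, -1, 0, 2, 0], [0, -1, -1, -1, 0, 2]].
All simple roots have the same length, so the diagram is simply laced. The associated Dynkin diagram is a chain of 5 nodes with one extra node attached to the third node from one end (E_6), so the type is E_6.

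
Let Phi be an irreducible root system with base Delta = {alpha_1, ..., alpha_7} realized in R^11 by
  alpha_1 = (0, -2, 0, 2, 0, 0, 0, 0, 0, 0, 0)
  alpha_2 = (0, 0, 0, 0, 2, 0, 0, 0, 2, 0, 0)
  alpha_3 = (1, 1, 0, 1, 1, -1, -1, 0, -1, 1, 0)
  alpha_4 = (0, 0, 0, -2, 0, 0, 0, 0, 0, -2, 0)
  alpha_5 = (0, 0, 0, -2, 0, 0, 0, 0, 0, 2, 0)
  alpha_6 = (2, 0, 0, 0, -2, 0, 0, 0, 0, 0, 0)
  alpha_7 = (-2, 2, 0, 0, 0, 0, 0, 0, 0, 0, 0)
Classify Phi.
Compute the Cartan integers a_ij = 2(alpha_i, alpha_j)/(alpha_j, alpha_j); the resulting 7x7 Cartan matrix is
[[2, 0, 0, -1, -1, 0, -1], [0, 2, 0, 0, 0, -1, 0], [0, 0, 2, -1, 0, 0, 0], [-1, 0, -1, 2, 0, 0, 0], [-1, 0, 0, 0, 2, 0, 0], [0, -1, 0, 0, 0, 2, -1], [-1, 0, 0, 0, 0, -1, 2]].
All simple roots have the same length, so the diagram is simply laced. The associated Dynkin diagram is a chain of 6 nodes with one extra node attached to the third node from one end (E_7), so the type is E_7.

E_7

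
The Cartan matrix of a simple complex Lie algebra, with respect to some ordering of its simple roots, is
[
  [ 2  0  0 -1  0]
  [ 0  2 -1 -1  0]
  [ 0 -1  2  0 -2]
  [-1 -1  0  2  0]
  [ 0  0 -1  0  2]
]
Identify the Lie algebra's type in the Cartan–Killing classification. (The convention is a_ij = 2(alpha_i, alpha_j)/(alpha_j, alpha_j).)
B_5

The matrix has rank 5 with 2's on the diagonal. Reading the off-diagonal entries as Dynkin edges (a single edge where a_ij = a_ji = -1; a double or triple edge where a_ij * a_ji = 2 or 3), the diagram is a chain of 5 nodes with a double edge at one end; the terminal node there is the unique short simple root (B_5). One simple-root ordering that puts it in standard form is (alpha_1, alpha_4, alpha_2, alpha_3, alpha_5). So the algebra is type B_5, i.e. so(11).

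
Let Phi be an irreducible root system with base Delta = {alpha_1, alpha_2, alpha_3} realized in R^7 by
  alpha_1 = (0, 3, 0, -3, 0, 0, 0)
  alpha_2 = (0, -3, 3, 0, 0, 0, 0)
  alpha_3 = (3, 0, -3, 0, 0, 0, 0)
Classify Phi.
A3

Compute the Cartan integers a_ij = 2(alpha_i, alpha_j)/(alpha_j, alpha_j); the resulting 3x3 Cartan matrix is
[[2, -1, 0], [-1, 2, -1], [0, -1, 2]].
All simple roots have the same length, so the diagram is simply laced. The associated Dynkin diagram is a chain of 3 nodes with single edges (A_3), so the type is A_3 (the algebra sl(4)).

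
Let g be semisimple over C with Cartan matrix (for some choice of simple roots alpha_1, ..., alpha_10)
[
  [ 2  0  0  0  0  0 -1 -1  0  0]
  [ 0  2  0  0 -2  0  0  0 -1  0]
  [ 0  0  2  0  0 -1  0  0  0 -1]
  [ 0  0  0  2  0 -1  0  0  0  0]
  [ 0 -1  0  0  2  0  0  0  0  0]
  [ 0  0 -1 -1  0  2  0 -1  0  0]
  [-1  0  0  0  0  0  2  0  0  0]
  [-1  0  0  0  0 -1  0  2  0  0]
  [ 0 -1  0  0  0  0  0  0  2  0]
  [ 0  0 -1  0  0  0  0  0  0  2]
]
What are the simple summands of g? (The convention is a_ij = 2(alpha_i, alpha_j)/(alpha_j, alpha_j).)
The diagram associated to this matrix has two connected components: the simple roots {alpha_2, alpha_5, alpha_9} form a chain of 3 nodes with a double edge at one end; the terminal node there is the unique short simple root (B_3), and {alpha_1, alpha_3, alpha_4, alpha_6, alpha_7, alpha_8, alpha_10} form a chain of 6 nodes with one extra node attached to the third node from one end (E_7). A semisimple Lie algebra decomposes uniquely as the direct sum of simple ideals, one per connected component of its Dynkin diagram, so g ≅ B_3 ⊕ E_7 (dimension 21 + 133 = 154).

type B_3 + type E_7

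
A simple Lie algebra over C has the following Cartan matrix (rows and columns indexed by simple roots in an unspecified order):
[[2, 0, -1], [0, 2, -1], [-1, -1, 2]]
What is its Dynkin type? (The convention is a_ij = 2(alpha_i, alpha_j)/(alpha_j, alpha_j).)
The matrix has rank 3 with 2's on the diagonal. Reading the off-diagonal entries as Dynkin edges (a single edge where a_ij = a_ji = -1; a double or triple edge where a_ij * a_ji = 2 or 3), the diagram is a chain of 3 nodes with single edges (A_3). One simple-root ordering that puts it in standard form is (alpha_1, alpha_3, alpha_2). So the algebra is type A_3, i.e. sl(4).

A3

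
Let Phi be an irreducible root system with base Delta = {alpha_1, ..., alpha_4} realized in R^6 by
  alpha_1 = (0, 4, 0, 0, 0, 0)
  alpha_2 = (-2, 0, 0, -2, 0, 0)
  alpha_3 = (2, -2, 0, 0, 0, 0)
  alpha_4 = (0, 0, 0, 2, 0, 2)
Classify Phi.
C_4 (sp(8))

Compute the Cartan integers a_ij = 2(alpha_i, alpha_j)/(alpha_j, alpha_j); the resulting 4x4 Cartan matrix is
[[2, 0, -2, 0], [0, 2, -1, -1], [-1, -1, 2, 0], [0, -1, 0, 2]].
The roots have two lengths (squared-length ratio 2:1); the short ones are alpha_{2,3,4}. The associated Dynkin diagram is a chain of 4 nodes with a double edge at one end; the terminal node there is the unique long simple root (C_4), so the type is C_4 (the algebra sp(8)).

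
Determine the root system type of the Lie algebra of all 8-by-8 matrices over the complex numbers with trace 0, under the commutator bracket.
A_7 (sl(8))

This is sl(8), which has dimension 8^2 - 1 = 63 and rank 8 - 1 = 7 (a Cartan subalgebra is the diagonal traceless matrices). In the classification of classical Lie algebras, the special linear algebra sl(n+1) has type A_n; here n = 7, so the Dynkin diagram is a chain of 7 nodes with single edges (A_7). Hence the type is A_7.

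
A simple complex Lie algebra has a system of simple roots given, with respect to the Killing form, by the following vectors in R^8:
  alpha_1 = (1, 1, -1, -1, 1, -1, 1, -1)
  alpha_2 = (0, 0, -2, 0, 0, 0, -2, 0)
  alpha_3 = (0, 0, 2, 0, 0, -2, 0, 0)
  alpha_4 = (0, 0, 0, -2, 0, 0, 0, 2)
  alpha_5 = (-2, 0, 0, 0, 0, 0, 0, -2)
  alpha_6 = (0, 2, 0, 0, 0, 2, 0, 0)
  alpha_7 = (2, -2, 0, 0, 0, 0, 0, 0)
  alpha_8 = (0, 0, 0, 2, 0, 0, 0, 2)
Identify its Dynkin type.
E_8

Compute the Cartan integers a_ij = 2(alpha_i, alpha_j)/(alpha_j, alpha_j); the resulting 8x8 Cartan matrix is
[[2, 0, 0, 0, 0, 0, 0, -1], [0, 2, -1, 0, 0, 0, 0, 0], [0, -1, 2, 0, 0, -1, 0, 0], [0, 0, 0, 2, -1, 0, 0, 0], [0, 0, 0, -1, 2, 0, -1, -1], [0, 0, -1, 0, 0, 2, -1, 0], [0, 0, 0, 0, -1, -1, 2, 0], [-1, 0, 0, 0, -1, 0, 0, 2]].
All simple roots have the same length, so the diagram is simply laced. The associated Dynkin diagram is a chain of 7 nodes with one extra node attached to the third node from one end (E_8), so the type is E_8.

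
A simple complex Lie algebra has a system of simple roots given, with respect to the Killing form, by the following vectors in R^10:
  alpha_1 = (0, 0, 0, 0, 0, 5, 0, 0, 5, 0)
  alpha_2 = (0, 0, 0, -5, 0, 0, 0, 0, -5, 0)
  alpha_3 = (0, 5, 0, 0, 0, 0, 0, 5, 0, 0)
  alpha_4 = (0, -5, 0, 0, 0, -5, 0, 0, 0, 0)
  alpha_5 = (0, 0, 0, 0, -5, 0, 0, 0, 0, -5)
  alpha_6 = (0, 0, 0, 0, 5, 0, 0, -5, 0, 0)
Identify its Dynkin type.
type A_6

Compute the Cartan integers a_ij = 2(alpha_i, alpha_j)/(alpha_j, alpha_j); the resulting 6x6 Cartan matrix is
[[2, -1, 0, -1, 0, 0], [-1, 2, 0, 0, 0, 0], [0, 0, 2, -1, 0, -1], [-1, 0, -1, 2, 0, 0], [0, 0, 0, 0, 2, -1], [0, 0, -1, 0, -1, 2]].
All simple roots have the same length, so the diagram is simply laced. The associated Dynkin diagram is a chain of 6 nodes with single edges (A_6), so the type is A_6 (the algebra sl(7)).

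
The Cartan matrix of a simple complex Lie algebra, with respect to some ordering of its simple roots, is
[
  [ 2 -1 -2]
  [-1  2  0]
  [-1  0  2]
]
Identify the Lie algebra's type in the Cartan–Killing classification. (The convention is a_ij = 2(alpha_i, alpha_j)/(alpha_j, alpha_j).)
type B_3

The matrix has rank 3 with 2's on the diagonal. Reading the off-diagonal entries as Dynkin edges (a single edge where a_ij = a_ji = -1; a double or triple edge where a_ij * a_ji = 2 or 3), the diagram is a chain of 3 nodes with a double edge at one end; the terminal node there is the unique short simple root (B_3). One simple-root ordering that puts it in standard form is (alpha_2, alpha_1, alpha_3). So the algebra is type B_3, i.e. so(7).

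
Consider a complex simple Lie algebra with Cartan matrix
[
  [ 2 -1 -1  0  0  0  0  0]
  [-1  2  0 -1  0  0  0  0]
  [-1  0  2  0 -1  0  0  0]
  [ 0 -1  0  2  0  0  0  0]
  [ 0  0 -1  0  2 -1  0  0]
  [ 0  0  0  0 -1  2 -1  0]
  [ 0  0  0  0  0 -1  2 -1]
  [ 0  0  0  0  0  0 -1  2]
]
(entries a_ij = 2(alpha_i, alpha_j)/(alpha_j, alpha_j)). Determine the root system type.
A8

The matrix has rank 8 with 2's on the diagonal. Reading the off-diagonal entries as Dynkin edges (a single edge where a_ij = a_ji = -1; a double or triple edge where a_ij * a_ji = 2 or 3), the diagram is a chain of 8 nodes with single edges (A_8). One simple-root ordering that puts it in standard form is (alpha_4, alpha_2, alpha_1, alpha_3, alpha_5, alpha_6, alpha_7, alpha_8). So the algebra is type A_8, i.e. sl(9).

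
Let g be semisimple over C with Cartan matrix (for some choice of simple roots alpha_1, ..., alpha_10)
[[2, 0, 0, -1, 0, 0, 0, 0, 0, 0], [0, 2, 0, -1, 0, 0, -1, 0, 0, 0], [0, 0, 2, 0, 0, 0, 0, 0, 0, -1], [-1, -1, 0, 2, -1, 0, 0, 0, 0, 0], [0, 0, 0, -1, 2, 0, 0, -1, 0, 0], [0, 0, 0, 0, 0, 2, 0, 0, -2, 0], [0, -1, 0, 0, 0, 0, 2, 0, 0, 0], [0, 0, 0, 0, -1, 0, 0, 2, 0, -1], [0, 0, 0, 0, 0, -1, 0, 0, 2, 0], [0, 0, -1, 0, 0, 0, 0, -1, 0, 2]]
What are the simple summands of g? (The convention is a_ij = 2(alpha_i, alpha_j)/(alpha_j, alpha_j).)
The diagram associated to this matrix has two connected components: the simple roots {alpha_6, alpha_9} form a chain of 2 nodes with a double edge at one end; the terminal node there is the unique short simple root (B_2), and {alpha_1, alpha_2, alpha_3, alpha_4, alpha_5, alpha_7, alpha_8, alpha_10} form a chain of 7 nodes with one extra node attached to the third node from one end (E_8). A semisimple Lie algebra decomposes uniquely as the direct sum of simple ideals, one per connected component of its Dynkin diagram, so g ≅ B_2 ⊕ E_8 (dimension 10 + 248 = 258).

B_2 (so(5)) + E_8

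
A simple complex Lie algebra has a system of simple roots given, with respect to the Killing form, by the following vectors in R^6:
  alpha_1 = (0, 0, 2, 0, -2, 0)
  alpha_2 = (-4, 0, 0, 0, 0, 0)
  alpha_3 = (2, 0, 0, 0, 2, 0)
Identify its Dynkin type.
Compute the Cartan integers a_ij = 2(alpha_i, alpha_j)/(alpha_j, alpha_j); the resulting 3x3 Cartan matrix is
[[2, 0, -1], [0, 2, -2], [-1, -1, 2]].
The roots have two lengths (squared-length ratio 2:1); the short ones are alpha_{1,3}. The associated Dynkin diagram is a chain of 3 nodes with a double edge at one end; the terminal node there is the unique long simple root (C_3), so the type is C_3 (the algebra sp(6)).

C3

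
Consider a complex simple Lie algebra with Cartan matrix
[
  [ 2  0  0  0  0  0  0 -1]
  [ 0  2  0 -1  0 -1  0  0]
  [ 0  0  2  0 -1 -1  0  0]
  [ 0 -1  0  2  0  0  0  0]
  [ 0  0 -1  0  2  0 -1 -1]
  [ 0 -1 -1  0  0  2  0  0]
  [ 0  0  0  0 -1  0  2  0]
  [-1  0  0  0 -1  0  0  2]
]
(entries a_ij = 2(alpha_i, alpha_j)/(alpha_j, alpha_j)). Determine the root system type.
The matrix has rank 8 with 2's on the diagonal. Reading the off-diagonal entries as Dynkin edges (a single edge where a_ij = a_ji = -1; a double or triple edge where a_ij * a_ji = 2 or 3), the diagram is a chain of 7 nodes with one extra node attached to the third node from one end (E_8). One simple-root ordering that puts it in standard form is (alpha_1, alpha_7, alpha_8, alpha_5, alpha_3, alpha_6, alpha_2, alpha_4). So the algebra is type E_8.

E_8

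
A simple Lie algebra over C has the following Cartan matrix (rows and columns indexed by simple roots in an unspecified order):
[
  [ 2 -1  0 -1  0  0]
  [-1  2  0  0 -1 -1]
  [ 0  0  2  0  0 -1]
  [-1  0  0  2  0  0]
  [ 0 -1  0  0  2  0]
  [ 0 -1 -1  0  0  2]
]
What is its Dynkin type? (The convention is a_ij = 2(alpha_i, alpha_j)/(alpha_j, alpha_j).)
E_6

The matrix has rank 6 with 2's on the diagonal. Reading the off-diagonal entries as Dynkin edges (a single edge where a_ij = a_ji = -1; a double or triple edge where a_ij * a_ji = 2 or 3), the diagram is a chain of 5 nodes with one extra node attached to the third node from one end (E_6). One simple-root ordering that puts it in standard form is (alpha_3, alpha_5, alpha_6, alpha_2, alpha_1, alpha_4). So the algebra is type E_6.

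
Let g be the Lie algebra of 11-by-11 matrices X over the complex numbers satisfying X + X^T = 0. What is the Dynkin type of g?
type B_5

This is so(11) with 11 odd, which has dimension 11(11-1)/2 = 55 and rank (11-1)/2 = 5. In the classification of classical Lie algebras, the orthogonal algebra so(2n+1) in an odd number of variables has type B_n; here n = 5, so the Dynkin diagram is a chain of 5 nodes with a double edge at one end; the terminal node there is the unique short simple root (B_5). Hence the type is B_5.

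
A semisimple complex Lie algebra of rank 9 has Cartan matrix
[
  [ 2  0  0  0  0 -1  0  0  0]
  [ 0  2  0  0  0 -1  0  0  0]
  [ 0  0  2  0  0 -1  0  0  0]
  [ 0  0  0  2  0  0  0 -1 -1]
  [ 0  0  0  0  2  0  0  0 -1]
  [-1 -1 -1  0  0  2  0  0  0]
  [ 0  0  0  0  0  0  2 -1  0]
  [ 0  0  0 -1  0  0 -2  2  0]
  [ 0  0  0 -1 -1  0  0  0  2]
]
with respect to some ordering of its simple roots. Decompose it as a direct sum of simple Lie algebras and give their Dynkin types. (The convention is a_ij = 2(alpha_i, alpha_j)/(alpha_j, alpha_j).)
The diagram associated to this matrix has two connected components: the simple roots {alpha_4, alpha_5, alpha_7, alpha_8, alpha_9} form a chain of 5 nodes with a double edge at one end; the terminal node there is the unique short simple root (B_5), and {alpha_1, alpha_2, alpha_3, alpha_6} form a chain of 2 nodes with a fork of two nodes at one end (D_4). A semisimple Lie algebra decomposes uniquely as the direct sum of simple ideals, one per connected component of its Dynkin diagram, so g ≅ B_5 ⊕ D_4 (dimension 55 + 28 = 83).

type B_5 ⊕ type D_4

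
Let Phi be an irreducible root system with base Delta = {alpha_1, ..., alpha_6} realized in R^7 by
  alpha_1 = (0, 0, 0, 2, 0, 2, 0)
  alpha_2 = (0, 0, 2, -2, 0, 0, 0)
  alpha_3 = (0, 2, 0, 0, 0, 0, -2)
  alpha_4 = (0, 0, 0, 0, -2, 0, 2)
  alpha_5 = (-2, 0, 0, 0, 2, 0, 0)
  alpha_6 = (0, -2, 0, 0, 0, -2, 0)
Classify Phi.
Compute the Cartan integers a_ij = 2(alpha_i, alpha_j)/(alpha_j, alpha_j); the resulting 6x6 Cartan matrix is
[[2, -1, 0, 0, 0, -1], [-1, 2, 0, 0, 0, 0], [0, 0, 2, -1, 0, -1], [0, 0, -1, 2, -1, 0], [0, 0, 0, -1, 2, 0], [-1, 0, -1, 0, 0, 2]].
All simple roots have the same length, so the diagram is simply laced. The associated Dynkin diagram is a chain of 6 nodes with single edges (A_6), so the type is A_6 (the algebra sl(7)).

A6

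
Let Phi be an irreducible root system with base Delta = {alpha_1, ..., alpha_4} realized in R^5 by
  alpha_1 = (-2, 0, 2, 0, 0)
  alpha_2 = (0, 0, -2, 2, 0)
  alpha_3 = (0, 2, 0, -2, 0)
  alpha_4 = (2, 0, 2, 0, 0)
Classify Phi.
D_4

Compute the Cartan integers a_ij = 2(alpha_i, alpha_j)/(alpha_j, alpha_j); the resulting 4x4 Cartan matrix is
[[2, -1, 0, 0], [-1, 2, -1, -1], [0, -1, 2, 0], [0, -1, 0, 2]].
All simple roots have the same length, so the diagram is simply laced. The associated Dynkin diagram is a chain of 2 nodes with a fork of two nodes at one end (D_4), so the type is D_4 (the algebra so(8)).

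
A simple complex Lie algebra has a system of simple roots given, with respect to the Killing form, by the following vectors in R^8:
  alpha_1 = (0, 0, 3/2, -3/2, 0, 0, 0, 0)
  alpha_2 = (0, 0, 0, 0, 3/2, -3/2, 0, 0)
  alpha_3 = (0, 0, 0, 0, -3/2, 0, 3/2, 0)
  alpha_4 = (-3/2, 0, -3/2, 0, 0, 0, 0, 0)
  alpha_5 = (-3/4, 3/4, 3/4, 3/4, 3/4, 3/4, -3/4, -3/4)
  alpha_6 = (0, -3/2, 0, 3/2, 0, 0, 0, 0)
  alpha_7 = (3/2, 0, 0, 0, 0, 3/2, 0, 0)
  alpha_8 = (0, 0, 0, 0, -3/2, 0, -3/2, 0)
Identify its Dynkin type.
Compute the Cartan integers a_ij = 2(alpha_i, alpha_j)/(alpha_j, alpha_j); the resulting 8x8 Cartan matrix is
[[2, 0, 0, -1, 0, -1, 0, 0], [0, 2, -1, 0, 0, 0, -1, -1], [0, -1, 2, 0, -1, 0, 0, 0], [-1, 0, 0, 2, 0, 0, -1, 0], [0, 0, -1, 0, 2, 0, 0, 0], [-1, 0, 0, 0, 0, 2, 0, 0], [0, -1, 0, -1, 0, 0, 2, 0], [0, -1, 0, 0, 0, 0, 0, 2]].
All simple roots have the same length, so the diagram is simply laced. The associated Dynkin diagram is a chain of 7 nodes with one extra node attached to the third node from one end (E_8), so the type is E_8.

type E_8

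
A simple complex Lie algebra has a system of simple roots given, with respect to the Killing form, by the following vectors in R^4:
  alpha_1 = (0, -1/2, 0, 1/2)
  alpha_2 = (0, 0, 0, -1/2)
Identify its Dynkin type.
Compute the Cartan integers a_ij = 2(alpha_i, alpha_j)/(alpha_j, alpha_j); the resulting 2x2 Cartan matrix is
[[2, -2], [-1, 2]].
The roots have two lengths (squared-length ratio 2:1); the short ones are alpha_{2}. The associated Dynkin diagram is a chain of 2 nodes with a double edge at one end; the terminal node there is the unique short simple root (B_2), so the type is B_2 (the algebra so(5)).

B_2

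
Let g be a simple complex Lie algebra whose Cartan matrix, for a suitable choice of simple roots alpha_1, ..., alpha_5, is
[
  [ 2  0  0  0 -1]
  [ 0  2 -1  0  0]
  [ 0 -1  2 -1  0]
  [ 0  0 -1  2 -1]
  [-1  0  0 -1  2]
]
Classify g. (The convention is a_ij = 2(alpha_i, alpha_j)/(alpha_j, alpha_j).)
A_5

The matrix has rank 5 with 2's on the diagonal. Reading the off-diagonal entries as Dynkin edges (a single edge where a_ij = a_ji = -1; a double or triple edge where a_ij * a_ji = 2 or 3), the diagram is a chain of 5 nodes with single edges (A_5). One simple-root ordering that puts it in standard form is (alpha_1, alpha_5, alpha_4, alpha_3, alpha_2). So the algebra is type A_5, i.e. sl(6).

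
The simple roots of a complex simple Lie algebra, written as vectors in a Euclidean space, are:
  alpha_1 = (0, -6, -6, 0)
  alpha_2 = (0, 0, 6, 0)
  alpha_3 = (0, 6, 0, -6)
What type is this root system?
type B_3

Compute the Cartan integers a_ij = 2(alpha_i, alpha_j)/(alpha_j, alpha_j); the resulting 3x3 Cartan matrix is
[[2, -2, -1], [-1, 2, 0], [-1, 0, 2]].
The roots have two lengths (squared-length ratio 2:1); the short ones are alpha_{2}. The associated Dynkin diagram is a chain of 3 nodes with a double edge at one end; the terminal node there is the unique short simple root (B_3), so the type is B_3 (the algebra so(7)).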